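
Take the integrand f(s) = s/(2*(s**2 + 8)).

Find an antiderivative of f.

An antiderivative is F(s) = log(s**2/2 + 4)/4.

f matches the chain-rule pattern g'(h)*h' with inner function h(s) = s**2/2 + 4; substituting u = h(s) collapses the integral.
Check: d/ds[log(s**2/2 + 4)/4] = s/(2*s**2 + 16), which equals f(s).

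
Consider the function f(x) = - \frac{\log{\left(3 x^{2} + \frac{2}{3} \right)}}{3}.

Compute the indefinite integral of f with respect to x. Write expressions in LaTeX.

Differentiate the proposed F(x) back; it has to land on f(x) exactly.
Check: d/dx[- \frac{x \log{\left(3 x^{2} + \frac{2}{3} \right)}}{3} + \frac{2 x}{3} - \frac{2 \sqrt{2} \operatorname{atan}{\left(\frac{3 \sqrt{2} x}{2} \right)}}{9}] = - \frac{\log{\left(3 x^{2} + \frac{2}{3} \right)}}{3} = f(x).

F(x) = - \frac{x \log{\left(3 x^{2} + \frac{2}{3} \right)}}{3} + \frac{2 x}{3} - \frac{2 \sqrt{2} \operatorname{atan}{\left(\frac{3 \sqrt{2} x}{2} \right)}}{9} + C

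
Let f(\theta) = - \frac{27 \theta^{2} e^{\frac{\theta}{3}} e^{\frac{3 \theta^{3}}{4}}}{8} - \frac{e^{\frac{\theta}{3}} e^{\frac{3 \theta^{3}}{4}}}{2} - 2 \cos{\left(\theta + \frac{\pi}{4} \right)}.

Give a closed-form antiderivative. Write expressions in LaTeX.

An antiderivative is F(\theta) = - \frac{3 e^{\frac{\theta}{3}} e^{\frac{3 \theta^{3}}{4}}}{2} - 2 \sin{\left(\theta + \frac{\pi}{4} \right)}.

Integrate term by term and add the pieces.
Check: d/d\theta[- \frac{3 e^{\frac{\theta}{3}} e^{\frac{3 \theta^{3}}{4}}}{2} - 2 \sin{\left(\theta + \frac{\pi}{4} \right)}] = - \frac{27 \theta^{2} e^{\frac{\theta}{3}} e^{\frac{3 \theta^{3}}{4}}}{8} - \frac{e^{\frac{\theta}{3}} e^{\frac{3 \theta^{3}}{4}}}{2} - 2 \cos{\left(\theta + \frac{\pi}{4} \right)} = f(\theta).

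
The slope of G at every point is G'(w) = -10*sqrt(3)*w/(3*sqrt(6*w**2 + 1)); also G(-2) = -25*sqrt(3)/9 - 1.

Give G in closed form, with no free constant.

The substitution u = 2*w**2 + 1/3 works: G'(w) is exactly (dG/du)*(du/dw) for that inner function.
A general antiderivative is -5*sqrt(2*w**2 + 1/3)/3 + C.
The condition gives C = -25*sqrt(3)/9 - 1 - (-25*sqrt(3)/9) = -1.
So G(w) = sqrt(3)*(-5*sqrt(6*w**2 + 1) - 3*sqrt(3))/9.
Check: d/dw[sqrt(3)*(-5*sqrt(6*w**2 + 1) - 3*sqrt(3))/9] = -10*sqrt(3)*w/(3*sqrt(6*w**2 + 1)) = G'(w).

G(w) = sqrt(3)*(-5*sqrt(6*w**2 + 1) - 3*sqrt(3))/9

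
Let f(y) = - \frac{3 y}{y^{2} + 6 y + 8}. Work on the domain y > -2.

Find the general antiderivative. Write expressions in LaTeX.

Factor the denominator (\left(y + 2\right) \left(y + 4\right)) and decompose: f = - \frac{6}{y + 4} + \frac{3}{y + 2}; each piece integrates to a log, atan, or power term.
Check: d/dy[3 \log{\left(y + 2 \right)} - 6 \log{\left(y + 4 \right)}] = - \frac{3 y}{y^{2} + 6 y + 8} = f(y).

F(y) = 3 \log{\left(y + 2 \right)} - 6 \log{\left(y + 4 \right)} + C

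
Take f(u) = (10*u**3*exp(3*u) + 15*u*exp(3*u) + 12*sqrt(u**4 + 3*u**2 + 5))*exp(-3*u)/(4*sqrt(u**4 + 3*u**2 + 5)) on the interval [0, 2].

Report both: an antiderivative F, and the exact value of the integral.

Antiderivative: F(u) = (5*sqrt(u**4 + 3*u**2 + 5)*exp(3*u) - 4)*exp(-3*u)/4; value = -5*sqrt(5)/4 - exp(-6) + 1 + 5*sqrt(33)/4

Recover f(u) by differentiating a candidate F(u); any mismatch rules it out.
F(u) = (5*sqrt(u**4 + 3*u**2 + 5)*exp(3*u) - 4)*exp(-3*u)/4 is an antiderivative of f.
Check: d/du[(5*sqrt(u**4 + 3*u**2 + 5)*exp(3*u) - 4)*exp(-3*u)/4] = (10*u**3*exp(3*u) + 15*u*exp(3*u) + 12*sqrt(u**4 + 3*u**2 + 5))*exp(-3*u)/(4*sqrt(u**4 + 3*u**2 + 5)) = f(u).
F(2) = -exp(-6) + 5*sqrt(33)/4; F(0) = -1 + 5*sqrt(5)/4.
Integral = F(2) - F(0) = -5*sqrt(5)/4 - exp(-6) + 1 + 5*sqrt(33)/4.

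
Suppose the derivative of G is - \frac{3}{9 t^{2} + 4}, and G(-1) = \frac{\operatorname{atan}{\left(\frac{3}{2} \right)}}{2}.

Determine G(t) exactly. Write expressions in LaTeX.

Recover the given G'(t) by differentiating a candidate G(t); any mismatch rules it out.
A general antiderivative is - \frac{\operatorname{atan}{\left(\frac{3 t}{2} \right)}}{2} + C.
The condition gives C = \frac{\operatorname{atan}{\left(\frac{3}{2} \right)}}{2} - (\frac{\operatorname{atan}{\left(\frac{3}{2} \right)}}{2}) = 0.
So G(t) = - \frac{\operatorname{atan}{\left(\frac{3 t}{2} \right)}}{2}.
Check: d/dt[- \frac{\operatorname{atan}{\left(\frac{3 t}{2} \right)}}{2}] = - \frac{3}{9 t^{2} + 4} = G'(t).

G(t) = - \frac{\operatorname{atan}{\left(\frac{3 t}{2} \right)}}{2}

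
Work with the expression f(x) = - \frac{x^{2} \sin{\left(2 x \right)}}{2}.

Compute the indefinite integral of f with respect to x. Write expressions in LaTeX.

F(x) = \frac{x^{2} \cos{\left(2 x \right)}}{4} - \frac{x \sin{\left(2 x \right)}}{4} - \frac{\cos{\left(2 x \right)}}{8} + C

Since d/dx undoes antidifferentiation here, F'(x) = f(x) is required of F(x).
Check: d/dx[\frac{x^{2} \cos{\left(2 x \right)}}{4} - \frac{x \sin{\left(2 x \right)}}{4} - \frac{\cos{\left(2 x \right)}}{8}] = - \frac{x^{2} \sin{\left(2 x \right)}}{2} = f(x).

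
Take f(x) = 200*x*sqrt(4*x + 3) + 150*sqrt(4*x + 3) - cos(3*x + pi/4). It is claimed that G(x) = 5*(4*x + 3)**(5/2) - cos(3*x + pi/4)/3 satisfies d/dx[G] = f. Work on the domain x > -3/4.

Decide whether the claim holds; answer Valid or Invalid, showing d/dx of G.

d/dx[G] = 200*x*sqrt(4*x + 3) + 150*sqrt(4*x + 3) + sin(3*x + pi/4)
d/dx[G] - f(x) = sin(3*x + pi/4) + cos(3*x + pi/4) != 0.

Invalid: d/dx[G] - f = sin(3*x + pi/4) + cos(3*x + pi/4), which is not 0.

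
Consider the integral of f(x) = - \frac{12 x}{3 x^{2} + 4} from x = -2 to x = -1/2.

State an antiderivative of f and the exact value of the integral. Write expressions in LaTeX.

f matches the chain-rule pattern g'(h)*h' with inner function h(x) = \frac{3 x^{2}}{2} + 2; substituting u = h(x) collapses the integral.
F(x) = - 2 \log{\left(\frac{3 x^{2}}{2} + 2 \right)} is an antiderivative of f.
Check: d/dx[- 2 \log{\left(\frac{3 x^{2}}{2} + 2 \right)}] = - \frac{12 x}{3 x^{2} + 4} = f(x).
F(-1/2) = - 2 \log{\left(\frac{19}{8} \right)}; F(-2) = - 2 \log{\left(8 \right)}.
Integral = F(-1/2) - F(-2) = - 2 \log{\left(\frac{19}{8} \right)} + 2 \log{\left(8 \right)}.

Antiderivative: F(x) = - 2 \log{\left(\frac{3 x^{2}}{2} + 2 \right)}; value = - 2 \log{\left(\frac{19}{8} \right)} + 2 \log{\left(8 \right)}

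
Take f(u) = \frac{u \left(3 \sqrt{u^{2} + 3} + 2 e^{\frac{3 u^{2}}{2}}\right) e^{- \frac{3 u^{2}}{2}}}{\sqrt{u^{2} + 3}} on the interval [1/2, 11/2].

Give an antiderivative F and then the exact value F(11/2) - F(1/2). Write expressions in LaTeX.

Since d/du undoes antidifferentiation here, F'(u) = f(u) is required of F(u).
F(u) = \left(2 \sqrt{u^{2} + 3} e^{\frac{3 u^{2}}{2}} - 1\right) e^{- \frac{3 u^{2}}{2}} is an antiderivative of f.
Check: d/du[\left(2 \sqrt{u^{2} + 3} e^{\frac{3 u^{2}}{2}} - 1\right) e^{- \frac{3 u^{2}}{2}}] = \frac{\left(3 u \sqrt{u^{2} + 3} + 2 u e^{\frac{3 u^{2}}{2}}\right) e^{- \frac{3 u^{2}}{2}}}{\sqrt{u^{2} + 3}}, which equals f(u).
F(11/2) = - \frac{1}{e^{\frac{363}{8}}} + \sqrt{133}; F(1/2) = - \frac{1}{e^{\frac{3}{8}}} + \sqrt{13}.
Integral = F(11/2) - F(1/2) = - \sqrt{13} - e^{- \frac{363}{8}} + e^{- \frac{3}{8}} + \sqrt{133}.

Antiderivative: F(u) = \left(2 \sqrt{u^{2} + 3} e^{\frac{3 u^{2}}{2}} - 1\right) e^{- \frac{3 u^{2}}{2}}; value = - \sqrt{13} - e^{- \frac{363}{8}} + e^{- \frac{3}{8}} + \sqrt{133}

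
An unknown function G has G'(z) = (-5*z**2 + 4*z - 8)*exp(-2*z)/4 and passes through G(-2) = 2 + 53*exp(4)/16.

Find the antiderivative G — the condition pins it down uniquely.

G(z) = (10*z**2 + 2*z + 32*exp(2*z) + 17)*exp(-2*z)/16

Recognize the product-rule pattern: G'(z) = u'v + uv' with u = 5*z**2/8 + z/8 + 17/16, v = exp(-2*z), so integration by parts undoes it.
A general antiderivative is (10*z**2 + 2*z + 17)*exp(-2*z)/16 + C.
The condition gives C = 2 + 53*exp(4)/16 - (53*exp(4)/16) = 2.
So G(z) = (10*z**2 + 2*z + 32*exp(2*z) + 17)*exp(-2*z)/16.
Check: d/dz[(10*z**2 + 2*z + 32*exp(2*z) + 17)*exp(-2*z)/16] = (-5*z**2 + 4*z - 8)*exp(-2*z)/4 = G'(z).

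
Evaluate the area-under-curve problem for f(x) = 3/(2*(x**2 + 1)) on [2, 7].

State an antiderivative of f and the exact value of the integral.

Since d/dx undoes antidifferentiation here, F'(x) = f(x) is required of F(x).
F(x) = 3*atan(x)/2 is an antiderivative of f.
Check: d/dx[3*atan(x)/2] = 3/(2*x**2 + 2), which equals f(x).
F(7) = 3*atan(7)/2; F(2) = 3*atan(2)/2.
Integral = F(7) - F(2) = -3*atan(2)/2 + 3*atan(7)/2.

Antiderivative: F(x) = 3*atan(x)/2; value = -3*atan(2)/2 + 3*atan(7)/2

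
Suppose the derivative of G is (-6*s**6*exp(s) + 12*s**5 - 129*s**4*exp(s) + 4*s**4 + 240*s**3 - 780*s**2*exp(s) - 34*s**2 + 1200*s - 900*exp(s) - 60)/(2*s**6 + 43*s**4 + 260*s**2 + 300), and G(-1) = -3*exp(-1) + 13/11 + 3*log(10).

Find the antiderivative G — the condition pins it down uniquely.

Since d/ds undoes antidifferentiation here, G(s) must give back the stated G'(s).
A general antiderivative is -s/(s**2/2 + 5) - 3*exp(s) + 3*log(4*s**2 + 6) + C.
The condition gives C = -3*exp(-1) + 13/11 + 3*log(10) - (-3*exp(-1) + 2/11 + 3*log(10)) = 1.
So G(s) = -s/(s**2/2 + 5) - 3*exp(s) + 3*log(4*s**2 + 6) + 1.
Check: d/ds[-s/(s**2/2 + 5) - 3*exp(s) + 3*log(4*s**2 + 6) + 1] = (-6*s**6*exp(s) + 12*s**5 - 129*s**4*exp(s) + 4*s**4 + 240*s**3 - 780*s**2*exp(s) - 34*s**2 + 1200*s - 900*exp(s) - 60)/(2*s**6 + 43*s**4 + 260*s**2 + 300) = G'(s).

G(s) = -s/(s**2/2 + 5) - 3*exp(s) + 3*log(4*s**2 + 6) + 1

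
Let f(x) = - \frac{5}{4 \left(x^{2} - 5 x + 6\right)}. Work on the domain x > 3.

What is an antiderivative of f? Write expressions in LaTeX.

Factor the denominator (4 \left(x - 3\right) \left(x - 2\right)) and decompose: f = \frac{5}{4 \left(x - 2\right)} - \frac{5}{4 \left(x - 3\right)}; each piece integrates to a log, atan, or power term.
Check: d/dx[- \frac{5 \log{\left(x - 3 \right)}}{4} + \frac{5 \log{\left(x - 2 \right)}}{4}] = - \frac{5}{4 x^{2} - 20 x + 24}, which equals f(x).

An antiderivative is F(x) = - \frac{5 \log{\left(x - 3 \right)}}{4} + \frac{5 \log{\left(x - 2 \right)}}{4}.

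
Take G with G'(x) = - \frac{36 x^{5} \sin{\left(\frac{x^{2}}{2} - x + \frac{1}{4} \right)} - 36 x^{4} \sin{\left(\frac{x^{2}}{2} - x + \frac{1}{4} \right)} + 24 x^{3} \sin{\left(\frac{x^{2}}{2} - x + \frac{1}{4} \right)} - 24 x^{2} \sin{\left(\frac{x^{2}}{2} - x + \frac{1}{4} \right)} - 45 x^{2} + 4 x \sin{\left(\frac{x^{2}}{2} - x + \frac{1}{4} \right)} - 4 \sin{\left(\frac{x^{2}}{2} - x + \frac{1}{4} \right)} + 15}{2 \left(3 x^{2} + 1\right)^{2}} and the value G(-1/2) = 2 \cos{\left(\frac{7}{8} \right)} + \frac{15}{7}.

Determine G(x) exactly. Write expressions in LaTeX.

G(x) = - \frac{5 x}{2 x^{2} + \frac{2}{3}} + 2 \cos{\left(\frac{x^{2}}{2} - x + \frac{1}{4} \right)}

Any candidate G(x) must reproduce the stated G'(x) exactly.
A general antiderivative is - \frac{5 x}{2 \left(x^{2} + \frac{1}{3}\right)} + 2 \cos{\left(\frac{x^{2}}{2} - x + \frac{1}{4} \right)} + C.
The condition gives C = 2 \cos{\left(\frac{7}{8} \right)} + \frac{15}{7} - (2 \cos{\left(\frac{7}{8} \right)} + \frac{15}{7}) = 0.
So G(x) = - \frac{5 x}{2 x^{2} + \frac{2}{3}} + 2 \cos{\left(\frac{x^{2}}{2} - x + \frac{1}{4} \right)}.
Check: d/dx[- \frac{5 x}{2 x^{2} + \frac{2}{3}} + 2 \cos{\left(\frac{x^{2}}{2} - x + \frac{1}{4} \right)}] = \frac{- 36 x^{5} \sin{\left(\frac{x^{2}}{2} - x + \frac{1}{4} \right)} + 36 x^{4} \sin{\left(\frac{x^{2}}{2} - x + \frac{1}{4} \right)} - 24 x^{3} \sin{\left(\frac{x^{2}}{2} - x + \frac{1}{4} \right)} + 24 x^{2} \sin{\left(\frac{x^{2}}{2} - x + \frac{1}{4} \right)} + 45 x^{2} - 4 x \sin{\left(\frac{x^{2}}{2} - x + \frac{1}{4} \right)} + 4 \sin{\left(\frac{x^{2}}{2} - x + \frac{1}{4} \right)} - 15}{18 x^{4} + 12 x^{2} + 2}, which equals G'(x).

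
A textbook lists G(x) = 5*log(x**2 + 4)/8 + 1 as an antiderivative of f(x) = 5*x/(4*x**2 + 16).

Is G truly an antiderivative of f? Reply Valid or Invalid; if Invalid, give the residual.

d/dx[G] = 5*x/(4*x**2 + 16)
This equals f(x) exactly, so the claim holds.

Valid: G'(x) = f(x).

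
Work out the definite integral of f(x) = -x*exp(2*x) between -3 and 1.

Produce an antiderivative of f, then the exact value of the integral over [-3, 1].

Antiderivative: F(x) = -x*exp(2*x)/2 + exp(2*x)/4; value = -exp(2)/4 - 7*exp(-6)/4

f has the shape u'v + uv' for u = 1/4 - x/2 and v = exp(2*x) — it is the derivative of the product u*v.
F(x) = -x*exp(2*x)/2 + exp(2*x)/4 is an antiderivative of f.
Check: d/dx[-x*exp(2*x)/2 + exp(2*x)/4] = -x*exp(2*x) = f(x).
F(1) = -exp(2)/4; F(-3) = 7*exp(-6)/4.
Integral = F(1) - F(-3) = -exp(2)/4 - 7*exp(-6)/4.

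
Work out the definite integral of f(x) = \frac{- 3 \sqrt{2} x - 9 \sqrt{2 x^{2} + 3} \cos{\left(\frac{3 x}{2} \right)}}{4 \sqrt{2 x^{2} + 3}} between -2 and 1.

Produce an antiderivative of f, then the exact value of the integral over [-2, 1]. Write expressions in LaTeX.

Antiderivative: F(x) = - \frac{3 \left(\sqrt{2} \sqrt{2 x^{2} + 3} + 4 \sin{\left(\frac{3 x}{2} \right)}\right)}{8}; value = - \frac{3 \sin{\left(\frac{3}{2} \right)}}{2} - \frac{3 \sqrt{10}}{8} - \frac{3 \sin{\left(3 \right)}}{2} + \frac{3 \sqrt{22}}{8}

Whatever form F(x) takes, F'(x) = f(x) is non-negotiable.
F(x) = - \frac{3 \left(\sqrt{2} \sqrt{2 x^{2} + 3} + 4 \sin{\left(\frac{3 x}{2} \right)}\right)}{8} is an antiderivative of f.
Check: d/dx[- \frac{3 \left(\sqrt{2} \sqrt{2 x^{2} + 3} + 4 \sin{\left(\frac{3 x}{2} \right)}\right)}{8}] = \frac{- 3 \sqrt{2} x - 9 \sqrt{2 x^{2} + 3} \cos{\left(\frac{3 x}{2} \right)}}{4 \sqrt{2 x^{2} + 3}} = f(x).
F(1) = - \frac{3 \sin{\left(\frac{3}{2} \right)}}{2} - \frac{3 \sqrt{10}}{8}; F(-2) = - \frac{3 \sqrt{22}}{8} + \frac{3 \sin{\left(3 \right)}}{2}.
Integral = F(1) - F(-2) = - \frac{3 \sin{\left(\frac{3}{2} \right)}}{2} - \frac{3 \sqrt{10}}{8} - \frac{3 \sin{\left(3 \right)}}{2} + \frac{3 \sqrt{22}}{8}.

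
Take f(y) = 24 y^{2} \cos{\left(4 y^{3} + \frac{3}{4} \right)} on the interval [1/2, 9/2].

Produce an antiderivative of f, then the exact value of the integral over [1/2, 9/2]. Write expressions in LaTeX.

The substitution u = 4 y^{3} + \frac{3}{4} works: f is exactly (dF/du)*(du/dy) for that inner function.
F(y) = 2 \sin{\left(4 y^{3} + \frac{3}{4} \right)} is an antiderivative of f.
Check: d/dy[2 \sin{\left(4 y^{3} + \frac{3}{4} \right)}] = 24 y^{2} \cos{\left(4 y^{3} + \frac{3}{4} \right)} = f(y).
F(9/2) = 2 \sin{\left(\frac{1461}{4} \right)}; F(1/2) = 2 \sin{\left(\frac{5}{4} \right)}.
Integral = F(9/2) - F(1/2) = - 2 \sin{\left(\frac{5}{4} \right)} + 2 \sin{\left(\frac{1461}{4} \right)}.

Antiderivative: F(y) = 2 \sin{\left(4 y^{3} + \frac{3}{4} \right)}; value = - 2 \sin{\left(\frac{5}{4} \right)} + 2 \sin{\left(\frac{1461}{4} \right)}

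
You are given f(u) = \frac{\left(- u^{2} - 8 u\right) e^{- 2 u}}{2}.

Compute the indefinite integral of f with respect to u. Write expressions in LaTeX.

Recognize the product-rule pattern: f = v'r + vr' with v = \frac{u^{2}}{4} + \frac{9 u}{4} + \frac{9}{8}, r = e^{- 2 u}, so integration by parts undoes it.
Check: d/du[\frac{\left(2 u^{2} + 18 u + 9\right) e^{- 2 u}}{8}] = \frac{\left(- u^{2} - 8 u\right) e^{- 2 u}}{2} = f(u).

F(u) = \frac{\left(2 u^{2} + 18 u + 9\right) e^{- 2 u}}{8} + C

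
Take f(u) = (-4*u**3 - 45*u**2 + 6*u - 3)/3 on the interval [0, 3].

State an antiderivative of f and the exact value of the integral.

Recover f(u) by differentiating a candidate F(u); any mismatch rules it out.
F(u) = -u**4/3 - 5*u**3 + u**2 - u is an antiderivative of f.
Check: d/du[-u**4/3 - 5*u**3 + u**2 - u] = -4*u**3/3 - 15*u**2 + 2*u - 1, which equals f(u).
F(3) = -156; F(0) = 0.
Integral = F(3) - F(0) = -156.

Antiderivative: F(u) = -u**4/3 - 5*u**3 + u**2 - u; value = -156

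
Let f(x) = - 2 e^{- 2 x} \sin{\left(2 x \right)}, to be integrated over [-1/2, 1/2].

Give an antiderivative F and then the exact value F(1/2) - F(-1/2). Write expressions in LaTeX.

Antiderivative: F(x) = \frac{\left(\sin{\left(2 x \right)} + \cos{\left(2 x \right)}\right) e^{- 2 x}}{2}; value = - \frac{e \cos{\left(1 \right)}}{2} + \frac{\cos{\left(1 \right)}}{2 e} + \frac{\sin{\left(1 \right)}}{2 e} + \frac{e \sin{\left(1 \right)}}{2}

A candidate is checked by its d/dx: the result must match f(x).
F(x) = \frac{\left(\sin{\left(2 x \right)} + \cos{\left(2 x \right)}\right) e^{- 2 x}}{2} is an antiderivative of f.
Check: d/dx[\frac{\left(\sin{\left(2 x \right)} + \cos{\left(2 x \right)}\right) e^{- 2 x}}{2}] = - 2 e^{- 2 x} \sin{\left(2 x \right)} = f(x).
F(1/2) = \frac{\cos{\left(1 \right)}}{2 e} + \frac{\sin{\left(1 \right)}}{2 e}; F(-1/2) = - \frac{e \sin{\left(1 \right)}}{2} + \frac{e \cos{\left(1 \right)}}{2}.
Integral = F(1/2) - F(-1/2) = - \frac{e \cos{\left(1 \right)}}{2} + \frac{\cos{\left(1 \right)}}{2 e} + \frac{\sin{\left(1 \right)}}{2 e} + \frac{e \sin{\left(1 \right)}}{2}.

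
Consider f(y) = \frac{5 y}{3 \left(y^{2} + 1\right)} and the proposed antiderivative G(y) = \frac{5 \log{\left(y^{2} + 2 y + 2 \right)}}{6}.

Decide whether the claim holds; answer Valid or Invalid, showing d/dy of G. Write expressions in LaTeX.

Invalid: d/dy[G] - f = \frac{- 5 y^{2} - 5 y + 5}{3 y^{4} + 6 y^{3} + 9 y^{2} + 6 y + 6}, which is not 0.

d/dy[G] = \frac{5 y + 5}{3 y^{2} + 6 y + 6}
d/dy[G] - f(y) = \frac{- 5 y^{2} - 5 y + 5}{3 y^{4} + 6 y^{3} + 9 y^{2} + 6 y + 6} != 0.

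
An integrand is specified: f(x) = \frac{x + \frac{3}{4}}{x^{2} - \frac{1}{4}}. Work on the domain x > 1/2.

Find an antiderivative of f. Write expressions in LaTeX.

An antiderivative is F(x) = \frac{5 \log{\left(x - \frac{1}{2} \right)}}{4} - \frac{\log{\left(x + \frac{1}{2} \right)}}{4}.

The denominator factors as \left(2 x - 1\right) \left(2 x + 1\right); partial fractions split f into directly integrable pieces: - \frac{1}{2 \left(2 x + 1\right)} + \frac{5}{2 \left(2 x - 1\right)}.
Check: d/dx[\frac{5 \log{\left(x - \frac{1}{2} \right)}}{4} - \frac{\log{\left(x + \frac{1}{2} \right)}}{4}] = \frac{4 x + 3}{4 x^{2} - 1}, which equals f(x).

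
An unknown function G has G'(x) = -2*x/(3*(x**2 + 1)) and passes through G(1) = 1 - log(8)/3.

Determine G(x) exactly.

The substitution u = 4*x**2 + 4 works: G'(x) is exactly (dG/du)*(du/dx) for that inner function.
A general antiderivative is -log(4*x**2 + 4)/3 + C.
The condition gives C = 1 - log(8)/3 - (-log(8)/3) = 1.
So G(x) = -log(x**2 + 1)/3 - 2*log(2)/3 + 1.
Check: d/dx[-log(x**2 + 1)/3 - 2*log(2)/3 + 1] = -2*x/(3*x**2 + 3), which equals G'(x).

G(x) = -log(x**2 + 1)/3 - 2*log(2)/3 + 1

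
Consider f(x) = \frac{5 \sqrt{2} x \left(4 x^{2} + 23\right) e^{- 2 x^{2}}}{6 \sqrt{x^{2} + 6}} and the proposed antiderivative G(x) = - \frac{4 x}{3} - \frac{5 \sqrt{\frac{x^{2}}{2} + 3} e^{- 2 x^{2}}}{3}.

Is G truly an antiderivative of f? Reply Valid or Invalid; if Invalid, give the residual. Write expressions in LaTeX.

d/dx[G] = \frac{\sqrt{2} \left(20 x^{3} + 115 x - 4 \sqrt{2} \sqrt{x^{2} + 6} e^{2 x^{2}}\right) e^{- 2 x^{2}}}{6 \sqrt{x^{2} + 6}}
d/dx[G] - f(x) = - \frac{4}{3} != 0.

Invalid: d/dx[G] - f = - \frac{4}{3}, which is not 0.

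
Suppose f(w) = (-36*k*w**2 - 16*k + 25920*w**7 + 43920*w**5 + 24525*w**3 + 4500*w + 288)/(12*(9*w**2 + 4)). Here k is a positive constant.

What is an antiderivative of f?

An antiderivative F(w) passes only if d/dw[F] lands on f(w) exactly.
Check: d/dw[-k*w/3 + 5*(2*w**2 + 5/4)**3 + 4*atan(3*w/2)] = (-36*k*w**2 - 16*k + 25920*w**7 + 43920*w**5 + 24525*w**3 + 4500*w + 288)/(108*w**2 + 48), which equals f(w).

An antiderivative is F(w) = -k*w/3 + 5*(2*w**2 + 5/4)**3 + 4*atan(3*w/2).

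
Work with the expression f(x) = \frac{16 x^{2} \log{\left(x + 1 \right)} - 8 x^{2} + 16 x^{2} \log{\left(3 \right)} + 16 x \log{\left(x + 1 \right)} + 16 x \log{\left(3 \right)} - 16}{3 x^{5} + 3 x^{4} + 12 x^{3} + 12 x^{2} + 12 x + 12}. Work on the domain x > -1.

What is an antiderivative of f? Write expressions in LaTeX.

An antiderivative is F(x) = - \frac{8 \log{\left(3 x + 3 \right)}}{3 \left(x^{2} + 2\right)}.

Recognize the product-rule pattern: f = u'v + uv' with u = - \frac{4}{\frac{3 x^{2}}{2} + 3}, v = \log{\left(3 x + 3 \right)}, so integration by parts undoes it.
Check: d/dx[- \frac{8 \log{\left(3 x + 3 \right)}}{3 \left(x^{2} + 2\right)}] = \frac{16 x^{2} \log{\left(x + 1 \right)} - 8 x^{2} + 16 x^{2} \log{\left(3 \right)} + 16 x \log{\left(x + 1 \right)} + 16 x \log{\left(3 \right)} - 16}{3 x^{5} + 3 x^{4} + 12 x^{3} + 12 x^{2} + 12 x + 12} = f(x).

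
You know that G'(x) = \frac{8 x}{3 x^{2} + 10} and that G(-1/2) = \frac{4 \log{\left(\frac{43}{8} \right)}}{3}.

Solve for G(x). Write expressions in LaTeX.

G(x) = \frac{4 \log{\left(\frac{3 x^{2}}{2} + 5 \right)}}{3}

G'(x) matches the chain-rule pattern g'(h)*h' with inner function h(x) = \frac{3 x^{2}}{2} + 5; substituting u = h(x) collapses the integral.
A general antiderivative is \frac{4 \log{\left(\frac{3 x^{2}}{2} + 5 \right)}}{3} + C.
The condition gives C = \frac{4 \log{\left(\frac{43}{8} \right)}}{3} - (\frac{4 \log{\left(\frac{43}{8} \right)}}{3}) = 0.
So G(x) = \frac{4 \log{\left(\frac{3 x^{2}}{2} + 5 \right)}}{3}.
Check: d/dx[\frac{4 \log{\left(\frac{3 x^{2}}{2} + 5 \right)}}{3}] = \frac{8 x}{3 x^{2} + 10} = G'(x).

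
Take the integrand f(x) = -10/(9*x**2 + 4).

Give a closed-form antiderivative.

An antiderivative is F(x) = -5*atan(3*x/2)/3.

Check any antiderivative F(x) by computing F'(x) and comparing it with f(x).
Check: d/dx[-5*atan(3*x/2)/3] = -10/(9*x**2 + 4) = f(x).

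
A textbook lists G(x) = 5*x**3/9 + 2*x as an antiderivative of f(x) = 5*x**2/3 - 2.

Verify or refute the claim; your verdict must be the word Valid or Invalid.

Invalid: d/dx[G] - f = 4, which is not 0.

d/dx[G] = 5*x**2/3 + 2
d/dx[G] - f(x) = 4 != 0.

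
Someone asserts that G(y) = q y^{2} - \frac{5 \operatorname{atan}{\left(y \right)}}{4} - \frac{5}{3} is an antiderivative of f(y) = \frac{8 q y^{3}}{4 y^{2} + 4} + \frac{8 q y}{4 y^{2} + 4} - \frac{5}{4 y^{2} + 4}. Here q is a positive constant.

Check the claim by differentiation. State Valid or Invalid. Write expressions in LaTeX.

Valid - differentiating G returns exactly f.

d/dy[G] = \frac{8 q y^{3} + 8 q y - 5}{4 y^{2} + 4}
This equals f(y) exactly, so the claim holds.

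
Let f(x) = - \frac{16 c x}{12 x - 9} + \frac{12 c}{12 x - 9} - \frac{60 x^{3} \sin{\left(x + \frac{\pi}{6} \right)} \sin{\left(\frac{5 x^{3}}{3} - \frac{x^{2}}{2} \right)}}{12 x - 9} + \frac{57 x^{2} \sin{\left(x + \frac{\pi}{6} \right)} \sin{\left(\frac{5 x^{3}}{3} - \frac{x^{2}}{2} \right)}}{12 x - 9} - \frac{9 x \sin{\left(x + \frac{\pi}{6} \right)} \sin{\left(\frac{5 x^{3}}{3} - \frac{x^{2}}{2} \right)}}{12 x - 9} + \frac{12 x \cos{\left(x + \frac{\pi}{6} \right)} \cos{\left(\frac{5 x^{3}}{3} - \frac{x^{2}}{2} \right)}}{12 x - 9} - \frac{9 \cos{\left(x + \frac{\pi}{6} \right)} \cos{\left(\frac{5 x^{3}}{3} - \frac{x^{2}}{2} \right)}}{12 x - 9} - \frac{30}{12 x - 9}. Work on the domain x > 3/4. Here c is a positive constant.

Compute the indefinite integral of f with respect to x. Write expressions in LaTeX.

The integrand splits into summands that can be handled one at a time.
Check: d/dx[\frac{- 8 c x - 15 \log{\left(2 x - \frac{3}{2} \right)} + 6 \sin{\left(x + \frac{\pi}{6} \right)} \cos{\left(\frac{5 x^{3}}{3} - \frac{x^{2}}{2} \right)}}{6}] = \frac{- 16 c x + 12 c - 60 x^{3} \sin{\left(x + \frac{\pi}{6} \right)} \sin{\left(\frac{5 x^{3}}{3} - \frac{x^{2}}{2} \right)} + 57 x^{2} \sin{\left(x + \frac{\pi}{6} \right)} \sin{\left(\frac{5 x^{3}}{3} - \frac{x^{2}}{2} \right)} - 9 x \sin{\left(x + \frac{\pi}{6} \right)} \sin{\left(\frac{5 x^{3}}{3} - \frac{x^{2}}{2} \right)} + 12 x \cos{\left(x + \frac{\pi}{6} \right)} \cos{\left(\frac{5 x^{3}}{3} - \frac{x^{2}}{2} \right)} - 9 \cos{\left(x + \frac{\pi}{6} \right)} \cos{\left(\frac{5 x^{3}}{3} - \frac{x^{2}}{2} \right)} - 30}{12 x - 9}, which equals f(x).

F(x) = \frac{- 8 c x - 15 \log{\left(2 x - \frac{3}{2} \right)} + 6 \sin{\left(x + \frac{\pi}{6} \right)} \cos{\left(\frac{5 x^{3}}{3} - \frac{x^{2}}{2} \right)}}{6} + C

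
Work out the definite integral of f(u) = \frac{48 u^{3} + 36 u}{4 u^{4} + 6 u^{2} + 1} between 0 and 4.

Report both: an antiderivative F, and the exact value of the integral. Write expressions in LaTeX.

Antiderivative: F(u) = 3 \log{\left(2 u^{4} + 3 u^{2} + \frac{1}{2} \right)}; value = 3 \log{\left(2 \right)} + 3 \log{\left(\frac{1121}{2} \right)}

The substitution w = 2 u^{4} + 3 u^{2} + \frac{1}{2} works: f is exactly (dF/dw)*(dw/du) for that inner function.
F(u) = 3 \log{\left(2 u^{4} + 3 u^{2} + \frac{1}{2} \right)} is an antiderivative of f.
Check: d/du[3 \log{\left(2 u^{4} + 3 u^{2} + \frac{1}{2} \right)}] = \frac{48 u^{3} + 36 u}{4 u^{4} + 6 u^{2} + 1} = f(u).
F(4) = 3 \log{\left(\frac{1121}{2} \right)}; F(0) = - 3 \log{\left(2 \right)}.
Integral = F(4) - F(0) = 3 \log{\left(2 \right)} + 3 \log{\left(\frac{1121}{2} \right)}.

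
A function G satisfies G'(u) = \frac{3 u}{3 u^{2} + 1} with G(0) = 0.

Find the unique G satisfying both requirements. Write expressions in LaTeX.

G(u) = \frac{\log{\left(3 u^{2} + 1 \right)}}{2}

G'(u) matches the chain-rule pattern g'(h)*h' with inner function h(u) = 3 u^{2} + 1; substituting w = h(u) collapses the integral.
A general antiderivative is \frac{\log{\left(3 u^{2} + 1 \right)}}{2} + C.
The condition gives C = 0 - (0) = 0.
So G(u) = \frac{\log{\left(3 u^{2} + 1 \right)}}{2}.
Check: d/du[\frac{\log{\left(3 u^{2} + 1 \right)}}{2}] = \frac{3 u}{3 u^{2} + 1} = G'(u).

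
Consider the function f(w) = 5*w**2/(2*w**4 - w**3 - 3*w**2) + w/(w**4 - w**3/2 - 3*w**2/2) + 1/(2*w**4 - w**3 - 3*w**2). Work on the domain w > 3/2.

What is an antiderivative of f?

Factor the denominator (w**2*(w + 1)*(2*w - 3)) and decompose: f = 122/(45*(2*w - 3)) - 4/(5*(w + 1)) - 5/(9*w) - 1/(3*w**2); each piece integrates to a log, atan, or power term.
Check: d/dw[-5*log(w)/9 + 61*log(w - 3/2)/45 - 4*log(w + 1)/5 + 1/(3*w)] = (5*w**2 + 2*w + 1)/(2*w**4 - w**3 - 3*w**2), which equals f(w).

An antiderivative is F(w) = -5*log(w)/9 + 61*log(w - 3/2)/45 - 4*log(w + 1)/5 + 1/(3*w).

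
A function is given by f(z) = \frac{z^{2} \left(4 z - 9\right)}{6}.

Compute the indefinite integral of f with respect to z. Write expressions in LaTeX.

F(z) = \frac{z^{4}}{6} - \frac{z^{3}}{2} + C

Whatever form F(z) takes, F'(z) = f(z) is non-negotiable.
Check: d/dz[\frac{z^{4}}{6} - \frac{z^{3}}{2}] = \frac{2 z^{3}}{3} - \frac{3 z^{2}}{2}, which equals f(z).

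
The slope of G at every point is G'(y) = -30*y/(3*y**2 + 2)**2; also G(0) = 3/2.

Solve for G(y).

G'(y) matches the chain-rule pattern g'(h)*h' with inner function h(y) = 3*y**2 + 2; substituting u = h(y) collapses the integral.
A general antiderivative is 5/(3*y**2 + 2) + C.
The condition gives C = 3/2 - (5/2) = -1.
So G(y) = 3*(1 - y**2)/(3*y**2 + 2).
Check: d/dy[3*(1 - y**2)/(3*y**2 + 2)] = -30*y/(9*y**4 + 12*y**2 + 4), which equals G'(y).

G(y) = 3*(1 - y**2)/(3*y**2 + 2)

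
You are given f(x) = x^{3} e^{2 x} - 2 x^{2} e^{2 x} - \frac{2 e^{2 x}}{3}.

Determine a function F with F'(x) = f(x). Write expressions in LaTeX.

An antiderivative is F(x) = \frac{\left(12 x^{3} - 42 x^{2} + 42 x - 29\right) e^{2 x}}{24}.

Recognize the product-rule pattern: f = u'v + uv' with u = \frac{x^{3}}{2} - \frac{7 x^{2}}{4} + \frac{7 x}{4} - \frac{29}{24}, v = e^{2 x}, so integration by parts undoes it.
Check: d/dx[\frac{\left(12 x^{3} - 42 x^{2} + 42 x - 29\right) e^{2 x}}{24}] = x^{3} e^{2 x} - 2 x^{2} e^{2 x} - \frac{2 e^{2 x}}{3} = f(x).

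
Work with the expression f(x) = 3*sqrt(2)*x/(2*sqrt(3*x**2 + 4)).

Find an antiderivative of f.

f matches the chain-rule pattern g'(h)*h' with inner function h(x) = 3*x**2/2 + 2; substituting u = h(x) collapses the integral.
Check: d/dx[sqrt(3*x**2/2 + 2)] = 3*sqrt(2)*x/(2*sqrt(3*x**2 + 4)) = f(x).

An antiderivative is F(x) = sqrt(3*x**2/2 + 2).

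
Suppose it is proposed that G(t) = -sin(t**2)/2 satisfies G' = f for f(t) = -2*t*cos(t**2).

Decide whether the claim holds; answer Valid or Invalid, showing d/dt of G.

Invalid: d/dt[G] - f = t*cos(t**2), which is not 0.

d/dt[G] = -t*cos(t**2)
d/dt[G] - f(t) = t*cos(t**2) != 0.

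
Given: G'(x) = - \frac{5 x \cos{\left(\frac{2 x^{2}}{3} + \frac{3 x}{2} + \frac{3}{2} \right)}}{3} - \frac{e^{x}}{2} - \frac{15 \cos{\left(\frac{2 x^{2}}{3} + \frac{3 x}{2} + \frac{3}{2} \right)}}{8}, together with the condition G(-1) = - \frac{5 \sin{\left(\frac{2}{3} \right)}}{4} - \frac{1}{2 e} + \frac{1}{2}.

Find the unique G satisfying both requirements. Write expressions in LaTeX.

G(x) = - \frac{e^{x}}{2} - \frac{5 \sin{\left(\frac{2 x^{2}}{3} + \frac{3 x}{2} + \frac{3}{2} \right)}}{4} + \frac{1}{2}

Integrate term by term and add the pieces.
A general antiderivative is - \frac{e^{x}}{2} - \frac{5 \sin{\left(\frac{2 x^{2}}{3} + \frac{3 x}{2} + \frac{3}{2} \right)}}{4} + C.
The condition gives C = - \frac{5 \sin{\left(\frac{2}{3} \right)}}{4} - \frac{1}{2 e} + \frac{1}{2} - (- \frac{5 \sin{\left(\frac{2}{3} \right)}}{4} - \frac{1}{2 e}) = \frac{1}{2}.
So G(x) = - \frac{e^{x}}{2} - \frac{5 \sin{\left(\frac{2 x^{2}}{3} + \frac{3 x}{2} + \frac{3}{2} \right)}}{4} + \frac{1}{2}.
Check: d/dx[- \frac{e^{x}}{2} - \frac{5 \sin{\left(\frac{2 x^{2}}{3} + \frac{3 x}{2} + \frac{3}{2} \right)}}{4} + \frac{1}{2}] = - \frac{5 x \cos{\left(\frac{2 x^{2}}{3} + \frac{3 x}{2} + \frac{3}{2} \right)}}{3} - \frac{e^{x}}{2} - \frac{15 \cos{\left(\frac{2 x^{2}}{3} + \frac{3 x}{2} + \frac{3}{2} \right)}}{8} = G'(x).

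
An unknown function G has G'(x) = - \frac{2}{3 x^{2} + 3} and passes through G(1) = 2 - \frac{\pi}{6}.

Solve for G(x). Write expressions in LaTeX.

Since d/dx undoes antidifferentiation here, G(x) must give back the stated G'(x).
A general antiderivative is - \frac{2 \operatorname{atan}{\left(x \right)}}{3} + C.
The condition gives C = 2 - \frac{\pi}{6} - (- \frac{\pi}{6}) = 2.
So G(x) = 2 - \frac{2 \operatorname{atan}{\left(x \right)}}{3}.
Check: d/dx[2 - \frac{2 \operatorname{atan}{\left(x \right)}}{3}] = - \frac{2}{3 x^{2} + 3} = G'(x).

G(x) = 2 - \frac{2 \operatorname{atan}{\left(x \right)}}{3}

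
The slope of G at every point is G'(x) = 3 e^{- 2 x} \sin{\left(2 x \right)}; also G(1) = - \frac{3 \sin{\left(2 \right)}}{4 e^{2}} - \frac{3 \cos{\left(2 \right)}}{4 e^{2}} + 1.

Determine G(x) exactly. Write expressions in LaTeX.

G(x) = - \frac{\left(- 4 e^{2 x} + 3 \sin{\left(2 x \right)} + 3 \cos{\left(2 x \right)}\right) e^{- 2 x}}{4}

Differentiate the proposed G(x) back; it has to land on the given G'(x).
A general antiderivative is - \frac{3 e^{- 2 x} \sin{\left(2 x \right)}}{4} - \frac{3 e^{- 2 x} \cos{\left(2 x \right)}}{4} + C.
The condition gives C = - \frac{3 \sin{\left(2 \right)}}{4 e^{2}} - \frac{3 \cos{\left(2 \right)}}{4 e^{2}} + 1 - (- \frac{3 \sin{\left(2 \right)}}{4 e^{2}} - \frac{3 \cos{\left(2 \right)}}{4 e^{2}}) = 1.
So G(x) = - \frac{\left(- 4 e^{2 x} + 3 \sin{\left(2 x \right)} + 3 \cos{\left(2 x \right)}\right) e^{- 2 x}}{4}.
Check: d/dx[- \frac{\left(- 4 e^{2 x} + 3 \sin{\left(2 x \right)} + 3 \cos{\left(2 x \right)}\right) e^{- 2 x}}{4}] = 3 e^{- 2 x} \sin{\left(2 x \right)} = G'(x).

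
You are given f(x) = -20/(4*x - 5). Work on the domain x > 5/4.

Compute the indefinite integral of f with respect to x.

Since d/dx undoes antidifferentiation here, F'(x) = f(x) is required of F(x).
Check: d/dx[-5*log(2*x - 5/2)] = -20/(4*x - 5) = f(x).

F(x) = -5*log(2*x - 5/2) + C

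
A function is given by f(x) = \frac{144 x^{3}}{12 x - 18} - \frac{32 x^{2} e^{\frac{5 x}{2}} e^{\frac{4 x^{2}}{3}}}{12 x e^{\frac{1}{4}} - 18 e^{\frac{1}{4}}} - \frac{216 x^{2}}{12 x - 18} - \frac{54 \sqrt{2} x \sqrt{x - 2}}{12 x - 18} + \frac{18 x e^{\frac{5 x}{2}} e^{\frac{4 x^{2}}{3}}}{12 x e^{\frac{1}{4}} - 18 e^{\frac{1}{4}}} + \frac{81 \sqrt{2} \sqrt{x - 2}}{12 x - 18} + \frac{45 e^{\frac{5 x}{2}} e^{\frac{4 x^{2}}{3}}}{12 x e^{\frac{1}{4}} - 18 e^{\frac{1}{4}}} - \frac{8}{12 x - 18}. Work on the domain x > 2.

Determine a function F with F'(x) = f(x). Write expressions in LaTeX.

Integrate term by term and add the pieces.
Check: d/dx[4 x^{3} - 3 x \sqrt{2 x - 4} + 6 \sqrt{2 x - 4} - \frac{e^{\frac{5 x}{2}} e^{\frac{4 x^{2}}{3}}}{e^{\frac{1}{4}}} - \frac{2 \log{\left(2 x - 3 \right)}}{3}] = \frac{144 x^{3} \sqrt{x - 2} e^{\frac{1}{4}} - 32 x^{2} \sqrt{x - 2} e^{\frac{5 x}{2}} e^{\frac{4 x^{2}}{3}} - 216 x^{2} \sqrt{x - 2} e^{\frac{1}{4}} - 54 \sqrt{2} x^{2} e^{\frac{1}{4}} + 18 x \sqrt{x - 2} e^{\frac{5 x}{2}} e^{\frac{4 x^{2}}{3}} + 189 \sqrt{2} x e^{\frac{1}{4}} + 45 \sqrt{x - 2} e^{\frac{5 x}{2}} e^{\frac{4 x^{2}}{3}} - 8 \sqrt{x - 2} e^{\frac{1}{4}} - 162 \sqrt{2} e^{\frac{1}{4}}}{12 x \sqrt{x - 2} e^{\frac{1}{4}} - 18 \sqrt{x - 2} e^{\frac{1}{4}}}, which equals f(x).

An antiderivative is F(x) = 4 x^{3} - 3 x \sqrt{2 x - 4} + 6 \sqrt{2 x - 4} - \frac{e^{\frac{5 x}{2}} e^{\frac{4 x^{2}}{3}}}{e^{\frac{1}{4}}} - \frac{2 \log{\left(2 x - 3 \right)}}{3}.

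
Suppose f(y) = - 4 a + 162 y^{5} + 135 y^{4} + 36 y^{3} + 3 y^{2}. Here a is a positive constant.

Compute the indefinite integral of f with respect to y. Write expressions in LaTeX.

The integrand splits into summands that can be handled one at a time.
Check: d/dy[- 4 a y - \left(- 3 y^{2} - y\right)^{3}] = - 4 a + 162 y^{5} + 135 y^{4} + 36 y^{3} + 3 y^{2} = f(y).

F(y) = - 4 a y - \left(- 3 y^{2} - y\right)^{3} + C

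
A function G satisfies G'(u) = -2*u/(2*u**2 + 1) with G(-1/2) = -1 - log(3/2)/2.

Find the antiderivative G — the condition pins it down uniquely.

G(u) = -log(2*u**2 + 1)/2 - 1

The substitution w = 2*u**2 + 1 works: G'(u) is exactly (dG/dw)*(dw/du) for that inner function.
A general antiderivative is -log(2*u**2 + 1)/2 + C.
The condition gives C = -1 - log(3/2)/2 - (-log(3/2)/2) = -1.
So G(u) = -log(2*u**2 + 1)/2 - 1.
Check: d/du[-log(2*u**2 + 1)/2 - 1] = -2*u/(2*u**2 + 1) = G'(u).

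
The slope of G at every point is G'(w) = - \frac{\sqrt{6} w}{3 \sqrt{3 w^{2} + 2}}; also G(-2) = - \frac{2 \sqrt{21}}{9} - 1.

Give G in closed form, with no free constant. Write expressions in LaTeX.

G(w) = - \frac{\sqrt{2 w^{2} + \frac{4}{3}}}{3} - 1

G'(w) matches the chain-rule pattern g'(h)*h' with inner function h(w) = 2 w^{2} + \frac{4}{3}; substituting u = h(w) collapses the integral.
A general antiderivative is - \frac{\sqrt{2 w^{2} + \frac{4}{3}}}{3} + C.
The condition gives C = - \frac{2 \sqrt{21}}{9} - 1 - (- \frac{2 \sqrt{21}}{9}) = -1.
So G(w) = - \frac{\sqrt{2 w^{2} + \frac{4}{3}}}{3} - 1.
Check: d/dw[- \frac{\sqrt{2 w^{2} + \frac{4}{3}}}{3} - 1] = - \frac{\sqrt{6} w}{3 \sqrt{3 w^{2} + 2}} = G'(w).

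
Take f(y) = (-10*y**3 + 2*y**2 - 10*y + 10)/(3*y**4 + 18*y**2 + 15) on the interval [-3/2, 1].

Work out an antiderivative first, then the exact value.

Antiderivative: F(y) = -5*log(y**2 + 5)/3 + 2*atan(y)/3; value = -5*log(3)/3 + pi/6 + 2*atan(3/2)/3 + 5*log(29/8)/3

Since d/dy undoes antidifferentiation here, F'(y) = f(y) is required of F(y).
F(y) = -5*log(y**2 + 5)/3 + 2*atan(y)/3 is an antiderivative of f.
Check: d/dy[-5*log(y**2 + 5)/3 + 2*atan(y)/3] = (-10*y**3 + 2*y**2 - 10*y + 10)/(3*y**4 + 18*y**2 + 15) = f(y).
F(1) = -5*log(6)/3 + pi/6; F(-3/2) = -5*log(29/4)/3 - 2*atan(3/2)/3.
Integral = F(1) - F(-3/2) = -5*log(3)/3 + pi/6 + 2*atan(3/2)/3 + 5*log(29/8)/3.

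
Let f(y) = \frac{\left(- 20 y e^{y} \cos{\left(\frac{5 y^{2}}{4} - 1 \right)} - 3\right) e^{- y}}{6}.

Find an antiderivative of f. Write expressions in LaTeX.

An antiderivative is F(y) = \frac{\left(- 8 e^{y} \sin{\left(\frac{5 y^{2}}{4} - 1 \right)} + 3\right) e^{- y}}{6}.

Differentiate the proposed F(y) back; it has to land on f(y) exactly.
Check: d/dy[\frac{\left(- 8 e^{y} \sin{\left(\frac{5 y^{2}}{4} - 1 \right)} + 3\right) e^{- y}}{6}] = \frac{\left(- 20 y e^{y} \cos{\left(\frac{5 y^{2}}{4} - 1 \right)} - 3\right) e^{- y}}{6} = f(y).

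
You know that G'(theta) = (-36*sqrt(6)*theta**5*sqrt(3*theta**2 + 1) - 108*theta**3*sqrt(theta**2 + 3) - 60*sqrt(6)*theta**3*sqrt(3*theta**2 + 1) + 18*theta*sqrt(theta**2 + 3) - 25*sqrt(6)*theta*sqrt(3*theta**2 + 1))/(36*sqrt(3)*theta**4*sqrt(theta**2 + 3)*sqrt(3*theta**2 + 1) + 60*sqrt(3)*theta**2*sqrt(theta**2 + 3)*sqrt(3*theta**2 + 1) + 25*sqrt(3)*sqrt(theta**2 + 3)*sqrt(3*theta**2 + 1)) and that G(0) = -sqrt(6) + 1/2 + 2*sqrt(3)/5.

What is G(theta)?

Since d/dtheta undoes antidifferentiation here, G(theta) must give back the stated G'(theta).
A general antiderivative is -sqrt(2*theta**2 + 6) + sqrt(4*theta**2 + 4/3)/(2*theta**2 + 5/3) + C.
The condition gives C = -sqrt(6) + 1/2 + 2*sqrt(3)/5 - (-sqrt(6) + 2*sqrt(3)/5) = 1/2.
So G(theta) = -sqrt(2*theta**2 + 6) + 1/2 + sqrt(4*theta**2 + 4/3)/(2*theta**2 + 5/3).
Check: d/dtheta[-sqrt(2*theta**2 + 6) + 1/2 + sqrt(4*theta**2 + 4/3)/(2*theta**2 + 5/3)] = (-36*sqrt(6)*theta**5*sqrt(3*theta**2 + 1) - 108*theta**3*sqrt(theta**2 + 3) - 60*sqrt(6)*theta**3*sqrt(3*theta**2 + 1) + 18*theta*sqrt(theta**2 + 3) - 25*sqrt(6)*theta*sqrt(3*theta**2 + 1))/(36*sqrt(3)*theta**4*sqrt(theta**2 + 3)*sqrt(3*theta**2 + 1) + 60*sqrt(3)*theta**2*sqrt(theta**2 + 3)*sqrt(3*theta**2 + 1) + 25*sqrt(3)*sqrt(theta**2 + 3)*sqrt(3*theta**2 + 1)) = G'(theta).

G(theta) = -sqrt(2*theta**2 + 6) + 1/2 + sqrt(4*theta**2 + 4/3)/(2*theta**2 + 5/3)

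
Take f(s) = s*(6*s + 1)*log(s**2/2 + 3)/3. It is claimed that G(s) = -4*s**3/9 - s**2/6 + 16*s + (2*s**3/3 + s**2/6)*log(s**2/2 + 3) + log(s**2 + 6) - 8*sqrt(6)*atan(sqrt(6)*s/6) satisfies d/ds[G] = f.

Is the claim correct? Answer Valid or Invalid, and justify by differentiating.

Invalid: d/ds[G] - f = 8, which is not 0.

d/ds[G] = 2*s**2*log(s**2/2 + 3) + s*log(s**2/2 + 3)/3 + 8
d/ds[G] - f(s) = 8 != 0.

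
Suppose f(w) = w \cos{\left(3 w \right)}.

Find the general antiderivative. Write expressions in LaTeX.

F(w) = \frac{3 w \sin{\left(3 w \right)} + \cos{\left(3 w \right)}}{9} + C

Recover f(w) by differentiating a candidate F(w); any mismatch rules it out.
Check: d/dw[\frac{3 w \sin{\left(3 w \right)} + \cos{\left(3 w \right)}}{9}] = w \cos{\left(3 w \right)} = f(w).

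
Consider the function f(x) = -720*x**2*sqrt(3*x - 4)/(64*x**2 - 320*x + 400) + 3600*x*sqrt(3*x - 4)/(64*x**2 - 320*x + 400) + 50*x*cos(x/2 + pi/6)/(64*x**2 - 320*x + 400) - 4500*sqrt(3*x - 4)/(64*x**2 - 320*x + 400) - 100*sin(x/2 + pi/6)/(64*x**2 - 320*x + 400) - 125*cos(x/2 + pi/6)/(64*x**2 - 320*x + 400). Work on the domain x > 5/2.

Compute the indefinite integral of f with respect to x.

F(x) = -15*x*sqrt(3*x - 4)/2 + 10*sqrt(3*x - 4) + 25*sin(x/2 + pi/6)/(16*x - 40) + C

Integrate term by term and add the pieces.
Check: d/dx[-15*x*sqrt(3*x - 4)/2 + 10*sqrt(3*x - 4) + 25*sin(x/2 + pi/6)/(16*x - 40)] = (-2160*x**3 + 13680*x**2 + 50*x*sqrt(3*x - 4)*cos(x/2 + pi/6) - 27900*x - 100*sqrt(3*x - 4)*sin(x/2 + pi/6) - 125*sqrt(3*x - 4)*cos(x/2 + pi/6) + 18000)/(64*x**2*sqrt(3*x - 4) - 320*x*sqrt(3*x - 4) + 400*sqrt(3*x - 4)), which equals f(x).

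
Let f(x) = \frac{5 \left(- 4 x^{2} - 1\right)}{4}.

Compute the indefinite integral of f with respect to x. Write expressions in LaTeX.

F(x) = - \frac{5 x^{3}}{3} - \frac{5 x}{4} + C

Differentiate the proposed F(x) back; it has to land on f(x) exactly.
Check: d/dx[- \frac{5 x^{3}}{3} - \frac{5 x}{4}] = - 5 x^{2} - \frac{5}{4}, which equals f(x).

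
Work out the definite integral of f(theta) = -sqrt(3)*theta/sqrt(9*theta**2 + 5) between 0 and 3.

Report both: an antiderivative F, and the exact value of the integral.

f matches the chain-rule pattern g'(h)*h' with inner function h(theta) = 3*theta**2 + 5/3; substituting u = h(theta) collapses the integral.
F(theta) = -sqrt(3*theta**2 + 5/3)/3 is an antiderivative of f.
Check: d/dtheta[-sqrt(3*theta**2 + 5/3)/3] = -sqrt(3)*theta/sqrt(9*theta**2 + 5) = f(theta).
F(3) = -sqrt(258)/9; F(0) = -sqrt(15)/9.
Integral = F(3) - F(0) = -sqrt(258)/9 + sqrt(15)/9.

Antiderivative: F(theta) = -sqrt(3*theta**2 + 5/3)/3; value = -sqrt(258)/9 + sqrt(15)/9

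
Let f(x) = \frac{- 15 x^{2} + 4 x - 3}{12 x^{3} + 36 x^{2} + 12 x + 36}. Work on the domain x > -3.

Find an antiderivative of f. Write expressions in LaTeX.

Whatever form F(x) takes, F'(x) = f(x) is non-negotiable.
Check: d/dx[- \frac{5 \log{\left(2 x + 6 \right)}}{4} + \frac{\operatorname{atan}{\left(x \right)}}{3}] = \frac{- 15 x^{2} + 4 x - 3}{12 x^{3} + 36 x^{2} + 12 x + 36} = f(x).

An antiderivative is F(x) = - \frac{5 \log{\left(2 x + 6 \right)}}{4} + \frac{\operatorname{atan}{\left(x \right)}}{3}.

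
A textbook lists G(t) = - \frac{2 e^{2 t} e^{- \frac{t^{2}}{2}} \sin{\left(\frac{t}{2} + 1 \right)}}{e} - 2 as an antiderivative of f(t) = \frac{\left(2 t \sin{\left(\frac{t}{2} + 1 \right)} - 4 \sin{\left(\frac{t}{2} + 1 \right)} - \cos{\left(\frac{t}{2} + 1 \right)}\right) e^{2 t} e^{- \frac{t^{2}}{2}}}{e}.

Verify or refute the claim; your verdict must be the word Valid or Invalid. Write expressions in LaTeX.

d/dt[G] = \frac{\left(2 t e^{2 t} \sin{\left(\frac{t}{2} + 1 \right)} - 4 e^{2 t} \sin{\left(\frac{t}{2} + 1 \right)} - e^{2 t} \cos{\left(\frac{t}{2} + 1 \right)}\right) e^{- \frac{t^{2}}{2}}}{e}
This equals f(t) exactly, so the claim holds.

Valid: G'(t) = f(t).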